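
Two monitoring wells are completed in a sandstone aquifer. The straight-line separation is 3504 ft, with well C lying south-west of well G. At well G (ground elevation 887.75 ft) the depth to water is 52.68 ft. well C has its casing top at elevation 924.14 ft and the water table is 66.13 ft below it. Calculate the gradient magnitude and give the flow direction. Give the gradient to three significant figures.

i ≈ 0.00655; groundwater flows toward the north-east

Total head at well G: h = 887.75 − 52.68 = 835.07 ft.
Total head at well C: h = 924.14 − 66.13 = 858.01 ft.
Head difference: h(well G) − h(well C) = 835.07 − 858.01 = -22.94 ft.
Hydraulic gradient: i = |Δh| / L = 22.94 / 3504 = 0.00655.
Flow is from higher to lower head: from well C toward well G, i.e. toward the north-east.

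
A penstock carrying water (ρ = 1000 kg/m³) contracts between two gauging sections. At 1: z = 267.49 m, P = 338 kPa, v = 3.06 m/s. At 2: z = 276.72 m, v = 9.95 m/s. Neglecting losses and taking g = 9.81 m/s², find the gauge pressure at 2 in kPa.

P₂ ≈ 203 kPa

Pressure head at 1: ψ₁ = P₁/(ρg) = 338×1000 / (1000 × 9.81) = 34.45 m.
Velocity heads: v₁²/2g = 3.06²/19.62 = 0.477 m; v₂²/2g = 9.95²/19.62 = 5.046 m.
Total head H = z₁ + ψ₁ + v₁²/2g = 267.49 + 34.45 + 0.477 = 302.42 m.
ψ₂ = H − z₂ − v₂²/2g = 302.42 − 276.72 − 5.046 = 20.65 m.
P₂ = ρgψ₂ = 1000 × 9.81 × 20.65 ≈ 203 kPa.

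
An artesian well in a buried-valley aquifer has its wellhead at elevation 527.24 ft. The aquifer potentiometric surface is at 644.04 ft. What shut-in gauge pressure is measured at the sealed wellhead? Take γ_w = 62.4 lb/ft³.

Head above the cap: Δh = 644.04 − 527.24 = 116.80 ft.
P = γΔh/144 = 62.4 × 116.80 / 144 = 50.6 psi.

P ≈ 50.6 psi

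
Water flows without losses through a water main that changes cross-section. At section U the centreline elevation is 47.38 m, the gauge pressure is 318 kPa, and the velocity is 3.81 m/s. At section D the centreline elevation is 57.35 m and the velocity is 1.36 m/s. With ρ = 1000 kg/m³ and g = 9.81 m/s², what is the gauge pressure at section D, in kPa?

Pressure head at U: ψ₁ = P₁/(ρg) = 318×1000 / (1000 × 9.81) = 32.42 m.
Velocity heads: v₁²/2g = 3.81²/19.62 = 0.740 m; v₂²/2g = 1.36²/19.62 = 0.094 m.
Total head H = z₁ + ψ₁ + v₁²/2g = 47.38 + 32.42 + 0.740 = 80.54 m.
ψ₂ = H − z₂ − v₂²/2g = 80.54 − 57.35 − 0.094 = 23.10 m.
P₂ = ρgψ₂ = 1000 × 9.81 × 23.10 ≈ 227 kPa.

P₂ ≈ 227 kPa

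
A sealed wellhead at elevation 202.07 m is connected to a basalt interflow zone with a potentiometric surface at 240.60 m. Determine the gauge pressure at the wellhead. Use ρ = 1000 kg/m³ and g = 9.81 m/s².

Head above the cap: Δh = 240.60 − 202.07 = 38.53 m.
P = ρgΔh = 1000 × 9.81 × 38.53 = 377979 Pa ≈ 378 kPa.

P ≈ 378 kPa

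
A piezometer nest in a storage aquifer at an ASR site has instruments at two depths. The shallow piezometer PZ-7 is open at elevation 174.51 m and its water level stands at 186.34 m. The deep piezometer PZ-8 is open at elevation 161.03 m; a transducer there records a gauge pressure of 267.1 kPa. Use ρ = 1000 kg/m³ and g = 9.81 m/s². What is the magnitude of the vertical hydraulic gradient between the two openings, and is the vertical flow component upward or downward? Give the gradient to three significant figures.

|i_v| ≈ 0.142; vertical flow is upward

Total head at PZ-7: h = 186.34 m (water level in the standpipe).
Pressure head at PZ-8: ψ = P/(ρg) = 267.1×1000 / (1000 × 9.81) = 27.23 m.
Total head at PZ-8: h = z + ψ = 161.03 + 27.23 = 188.26 m.
Δh = h(PZ-7) − h(PZ-8) = 186.34 − 188.26 = -1.92 m.
Vertical separation Δz = 174.51 − 161.03 = 13.48 m.
|i_v| = |Δh| / Δz = 1.92 / 13.48 = 0.142.
Head is higher in the deep piezometer, so vertical flow is upward (discharge condition).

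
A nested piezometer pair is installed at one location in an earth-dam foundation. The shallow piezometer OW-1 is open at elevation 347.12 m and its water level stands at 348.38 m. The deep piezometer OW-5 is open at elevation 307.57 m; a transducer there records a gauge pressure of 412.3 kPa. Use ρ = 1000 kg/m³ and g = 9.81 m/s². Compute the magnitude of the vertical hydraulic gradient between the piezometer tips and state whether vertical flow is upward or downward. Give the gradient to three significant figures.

Total head at OW-1: h = 348.38 m (water level in the standpipe).
Pressure head at OW-5: ψ = P/(ρg) = 412.3×1000 / (1000 × 9.81) = 42.03 m.
Total head at OW-5: h = z + ψ = 307.57 + 42.03 = 349.60 m.
Δh = h(OW-1) − h(OW-5) = 348.38 − 349.60 = -1.22 m.
Vertical separation Δz = 347.12 − 307.57 = 39.55 m.
|i_v| = |Δh| / Δz = 1.22 / 39.55 = 0.0308.
Head is higher in the deep piezometer, so vertical flow is upward (discharge condition).

|i_v| ≈ 0.0308; vertical flow is upward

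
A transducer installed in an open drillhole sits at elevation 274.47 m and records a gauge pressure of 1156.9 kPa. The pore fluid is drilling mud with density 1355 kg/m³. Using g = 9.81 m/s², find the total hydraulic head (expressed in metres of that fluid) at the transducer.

ψ = P/(ρg) = 1156.9×1000 / (1355 × 9.81) = 87.03 m.
h = z + ψ = 274.47 + 87.03 = 361.50 m.

h ≈ 361.50 m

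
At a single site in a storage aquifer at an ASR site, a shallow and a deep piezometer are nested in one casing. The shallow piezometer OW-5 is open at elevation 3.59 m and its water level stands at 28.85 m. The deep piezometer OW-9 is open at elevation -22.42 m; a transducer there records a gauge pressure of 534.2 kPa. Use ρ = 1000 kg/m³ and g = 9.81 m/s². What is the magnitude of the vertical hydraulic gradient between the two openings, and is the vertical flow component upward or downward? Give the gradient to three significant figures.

Total head at OW-5: h = 28.85 m (water level in the standpipe).
Pressure head at OW-9: ψ = P/(ρg) = 534.2×1000 / (1000 × 9.81) = 54.45 m.
Total head at OW-9: h = z + ψ = -22.42 + 54.45 = 32.03 m.
Δh = h(OW-5) − h(OW-9) = 28.85 − 32.03 = -3.18 m.
Vertical separation Δz = 3.59 − (-22.42) = 26.01 m.
|i_v| = |Δh| / Δz = 3.18 / 26.01 = 0.122.
Head is higher in the deep piezometer, so vertical flow is upward (discharge condition).

|i_v| ≈ 0.122; vertical flow is upward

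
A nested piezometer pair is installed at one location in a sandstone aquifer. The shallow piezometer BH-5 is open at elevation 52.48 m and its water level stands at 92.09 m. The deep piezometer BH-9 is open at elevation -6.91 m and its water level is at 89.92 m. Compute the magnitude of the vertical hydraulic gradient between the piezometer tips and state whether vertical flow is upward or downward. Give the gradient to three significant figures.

Total head at BH-5: h = 92.09 m (water level in the standpipe).
Total head at BH-9: h = 89.92 m.
Δh = h(BH-5) − h(BH-9) = 92.09 − 89.92 = 2.17 m.
Vertical separation Δz = 52.48 − (-6.91) = 59.39 m.
|i_v| = |Δh| / Δz = 2.17 / 59.39 = 0.0365.
Head is higher in the shallow piezometer, so vertical flow is downward (recharge condition).

|i_v| ≈ 0.0365; vertical flow is downward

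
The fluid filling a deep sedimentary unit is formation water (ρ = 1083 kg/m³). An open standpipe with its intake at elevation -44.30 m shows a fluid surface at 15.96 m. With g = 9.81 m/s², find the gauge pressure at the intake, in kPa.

P ≈ 640 kPa

Pressure head ψ = h − z = 15.96 − (-44.30) = 60.26 m.
P = ρgψ = 1083 × 9.81 × 60.26 = 640216 Pa ≈ 640 kPa.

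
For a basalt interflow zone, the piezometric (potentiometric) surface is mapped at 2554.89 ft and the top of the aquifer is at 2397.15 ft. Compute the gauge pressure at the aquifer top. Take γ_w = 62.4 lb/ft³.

P ≈ 68.4 psi

Pressure head at the aquifer top: ψ = h − z = 2554.89 − 2397.15 = 157.74 ft.
P = γψ/144 = 62.4 × 157.74 / 144 = 68.4 psi.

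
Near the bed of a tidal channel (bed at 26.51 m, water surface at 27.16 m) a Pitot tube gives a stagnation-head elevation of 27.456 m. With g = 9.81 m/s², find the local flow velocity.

v ≈ 2.41 m/s

Near the bed, under hydrostatic conditions, the piezometric head (z + ψ) equals the free-surface elevation, 27.16 m.
Velocity head = total − piezometric = 27.456 − 27.16 = 0.296 m.
v = √(2g·h_v) = √(2 × 9.81 × 0.296) = 2.41 m/s.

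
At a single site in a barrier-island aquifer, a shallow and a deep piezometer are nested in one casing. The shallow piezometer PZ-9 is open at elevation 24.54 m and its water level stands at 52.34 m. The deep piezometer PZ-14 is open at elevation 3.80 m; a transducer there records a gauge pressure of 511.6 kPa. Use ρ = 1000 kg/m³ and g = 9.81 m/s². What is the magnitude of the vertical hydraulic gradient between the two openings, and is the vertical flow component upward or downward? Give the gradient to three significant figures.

Total head at PZ-9: h = 52.34 m (water level in the standpipe).
Pressure head at PZ-14: ψ = P/(ρg) = 511.6×1000 / (1000 × 9.81) = 52.15 m.
Total head at PZ-14: h = z + ψ = 3.80 + 52.15 = 55.95 m.
Δh = h(PZ-9) − h(PZ-14) = 52.34 − 55.95 = -3.61 m.
Vertical separation Δz = 24.54 − 3.80 = 20.74 m.
|i_v| = |Δh| / Δz = 3.61 / 20.74 = 0.174.
Head is higher in the deep piezometer, so vertical flow is upward (discharge condition).

|i_v| ≈ 0.174; vertical flow is upward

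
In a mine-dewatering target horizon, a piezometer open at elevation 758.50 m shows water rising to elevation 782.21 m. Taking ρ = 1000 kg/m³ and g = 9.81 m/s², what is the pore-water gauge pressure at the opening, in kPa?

P ≈ 233 kPa

Pressure head ψ = h − z = 782.21 − 758.50 = 23.71 m.
P = ρgψ = 1000 × 9.81 × 23.71 = 232595 Pa ≈ 233 kPa.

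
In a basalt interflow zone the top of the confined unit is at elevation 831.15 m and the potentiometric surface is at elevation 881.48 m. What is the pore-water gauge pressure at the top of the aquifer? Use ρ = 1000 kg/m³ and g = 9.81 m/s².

P ≈ 494 kPa

Pressure head at the aquifer top: ψ = h − z = 881.48 − 831.15 = 50.33 m.
P = ρgψ = 1000 × 9.81 × 50.33 = 493737 Pa ≈ 494 kPa.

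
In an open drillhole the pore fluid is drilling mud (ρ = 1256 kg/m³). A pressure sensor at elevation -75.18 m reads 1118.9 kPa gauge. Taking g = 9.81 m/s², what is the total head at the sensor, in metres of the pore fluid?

h ≈ 15.63 m

ψ = P/(ρg) = 1118.9×1000 / (1256 × 9.81) = 90.81 m.
h = z + ψ = -75.18 + 90.81 = 15.63 m.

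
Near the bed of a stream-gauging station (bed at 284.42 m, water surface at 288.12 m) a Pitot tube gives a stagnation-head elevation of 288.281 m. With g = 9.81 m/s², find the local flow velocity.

v ≈ 1.78 m/s

Near the bed, under hydrostatic conditions, the piezometric head (z + ψ) equals the free-surface elevation, 288.12 m.
Velocity head = total − piezometric = 288.281 − 288.12 = 0.161 m.
v = √(2g·h_v) = √(2 × 9.81 × 0.161) = 1.78 m/s.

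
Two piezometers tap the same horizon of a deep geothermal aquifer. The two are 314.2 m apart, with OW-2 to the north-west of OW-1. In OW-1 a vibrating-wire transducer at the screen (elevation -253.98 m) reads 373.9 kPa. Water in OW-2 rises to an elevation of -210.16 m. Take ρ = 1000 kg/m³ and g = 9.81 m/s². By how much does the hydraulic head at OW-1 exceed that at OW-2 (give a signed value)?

Δh ≈ -5.71 m

Pressure head at OW-1: ψ = P/(ρg) = 373.9×1000 / (1000 × 9.81) = 38.11 m.
Total head at OW-1: h = z + ψ = -253.98 + 38.11 = -215.87 m.
Total head at OW-2: h = -210.16 m (water level in the piezometer is the total head).
Head difference: h(OW-1) − h(OW-2) = -215.87 − (-210.16) = -5.71 m.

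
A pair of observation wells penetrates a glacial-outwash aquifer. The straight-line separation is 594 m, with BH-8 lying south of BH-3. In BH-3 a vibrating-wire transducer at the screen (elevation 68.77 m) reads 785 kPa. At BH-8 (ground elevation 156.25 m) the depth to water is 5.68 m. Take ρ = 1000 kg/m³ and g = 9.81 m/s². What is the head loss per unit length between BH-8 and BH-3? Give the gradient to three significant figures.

Pressure head at BH-3: ψ = P/(ρg) = 785×1000 / (1000 × 9.81) = 80.02 m.
Total head at BH-3: h = z + ψ = 68.77 + 80.02 = 148.79 m.
Total head at BH-8: h = 156.25 − 5.68 = 150.57 m.
Head difference: h(BH-3) − h(BH-8) = 148.79 − 150.57 = -1.78 m.
Hydraulic gradient: i = |Δh| / L = 1.78 / 594 = 0.00300.

i ≈ 0.00300 m/m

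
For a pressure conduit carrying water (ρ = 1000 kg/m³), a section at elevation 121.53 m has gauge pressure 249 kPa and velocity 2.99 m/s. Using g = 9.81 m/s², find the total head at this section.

h ≈ 147.37 m

Pressure head ψ = P/(ρg) = 249×1000 / (1000 × 9.81) = 25.38 m.
Velocity head = v²/(2g) = 2.99² / (2 × 9.81) = 0.456 m.
h = z + ψ + v²/(2g) = 121.53 + 25.38 + 0.456 = 147.37 m.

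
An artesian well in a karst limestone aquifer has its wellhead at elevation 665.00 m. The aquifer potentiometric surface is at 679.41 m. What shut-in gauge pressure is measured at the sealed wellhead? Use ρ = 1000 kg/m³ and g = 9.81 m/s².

P ≈ 141 kPa

Head above the cap: Δh = 679.41 − 665.00 = 14.41 m.
P = ρgΔh = 1000 × 9.81 × 14.41 = 141362 Pa ≈ 141 kPa.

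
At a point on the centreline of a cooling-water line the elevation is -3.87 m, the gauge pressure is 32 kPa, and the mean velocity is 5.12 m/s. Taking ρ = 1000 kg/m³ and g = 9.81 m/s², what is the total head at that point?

h ≈ 0.73 m

Pressure head ψ = P/(ρg) = 32×1000 / (1000 × 9.81) = 3.26 m.
Velocity head = v²/(2g) = 5.12² / (2 × 9.81) = 1.336 m.
h = z + ψ + v²/(2g) = -3.87 + 3.26 + 1.336 = 0.73 m.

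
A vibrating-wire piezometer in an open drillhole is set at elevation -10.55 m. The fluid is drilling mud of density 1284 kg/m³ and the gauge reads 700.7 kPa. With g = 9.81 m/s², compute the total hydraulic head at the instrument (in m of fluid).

h ≈ 45.08 m

ψ = P/(ρg) = 700.7×1000 / (1284 × 9.81) = 55.63 m.
h = z + ψ = -10.55 + 55.63 = 45.08 m.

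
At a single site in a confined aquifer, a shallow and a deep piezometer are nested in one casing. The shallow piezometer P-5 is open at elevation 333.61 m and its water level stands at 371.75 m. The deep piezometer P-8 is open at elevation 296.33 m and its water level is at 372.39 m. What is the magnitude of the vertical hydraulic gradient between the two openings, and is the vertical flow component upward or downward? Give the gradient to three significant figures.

Total head at P-5: h = 371.75 m (water level in the standpipe).
Total head at P-8: h = 372.39 m.
Δh = h(P-5) − h(P-8) = 371.75 − 372.39 = -0.64 m.
Vertical separation Δz = 333.61 − 296.33 = 37.28 m.
|i_v| = |Δh| / Δz = 0.64 / 37.28 = 0.0172.
Head is higher in the deep piezometer, so vertical flow is upward (discharge condition).

|i_v| ≈ 0.0172; vertical flow is upward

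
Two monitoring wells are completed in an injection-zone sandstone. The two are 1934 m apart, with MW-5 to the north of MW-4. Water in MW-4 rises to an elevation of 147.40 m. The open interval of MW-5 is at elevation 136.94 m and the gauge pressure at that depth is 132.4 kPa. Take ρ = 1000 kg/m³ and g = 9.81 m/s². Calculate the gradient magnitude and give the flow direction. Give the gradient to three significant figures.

Total head at MW-4: h = 147.40 m (water level in the piezometer is the total head).
Pressure head at MW-5: ψ = P/(ρg) = 132.4×1000 / (1000 × 9.81) = 13.50 m.
Total head at MW-5: h = z + ψ = 136.94 + 13.50 = 150.44 m.
Head difference: h(MW-4) − h(MW-5) = 147.40 − 150.44 = -3.04 m.
Hydraulic gradient: i = |Δh| / L = 3.04 / 1934 = 0.00157.
Flow is from higher to lower head: from MW-5 toward MW-4, i.e. toward the south.

i ≈ 0.00157; groundwater flows toward the south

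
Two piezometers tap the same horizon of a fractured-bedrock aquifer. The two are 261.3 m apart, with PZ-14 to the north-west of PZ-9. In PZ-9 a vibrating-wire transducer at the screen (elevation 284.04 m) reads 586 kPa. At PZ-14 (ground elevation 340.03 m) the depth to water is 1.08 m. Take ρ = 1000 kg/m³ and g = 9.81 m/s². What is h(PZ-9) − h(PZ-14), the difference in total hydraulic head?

Δh ≈ 4.82 m

Pressure head at PZ-9: ψ = P/(ρg) = 586×1000 / (1000 × 9.81) = 59.73 m.
Total head at PZ-9: h = z + ψ = 284.04 + 59.73 = 343.77 m.
Total head at PZ-14: h = 340.03 − 1.08 = 338.95 m.
Head difference: h(PZ-9) − h(PZ-14) = 343.77 − 338.95 = 4.82 m.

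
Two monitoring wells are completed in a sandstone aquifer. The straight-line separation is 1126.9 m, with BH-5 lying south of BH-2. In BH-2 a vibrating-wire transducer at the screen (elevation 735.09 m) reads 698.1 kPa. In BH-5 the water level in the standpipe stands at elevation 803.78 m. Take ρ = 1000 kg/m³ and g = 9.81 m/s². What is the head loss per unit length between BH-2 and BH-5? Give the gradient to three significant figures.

Pressure head at BH-2: ψ = P/(ρg) = 698.1×1000 / (1000 × 9.81) = 71.16 m.
Total head at BH-2: h = z + ψ = 735.09 + 71.16 = 806.25 m.
Total head at BH-5: h = 803.78 m (water level in the piezometer is the total head).
Head difference: h(BH-2) − h(BH-5) = 806.25 − 803.78 = 2.47 m.
Hydraulic gradient: i = |Δh| / L = 2.47 / 1126.9 = 0.00219.

i ≈ 0.00219 m/m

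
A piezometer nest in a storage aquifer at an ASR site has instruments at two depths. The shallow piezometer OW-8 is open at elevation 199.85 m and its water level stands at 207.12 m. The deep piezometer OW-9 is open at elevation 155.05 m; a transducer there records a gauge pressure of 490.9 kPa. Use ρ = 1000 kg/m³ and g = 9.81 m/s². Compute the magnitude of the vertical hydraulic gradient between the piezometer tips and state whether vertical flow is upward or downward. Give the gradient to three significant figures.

Total head at OW-8: h = 207.12 m (water level in the standpipe).
Pressure head at OW-9: ψ = P/(ρg) = 490.9×1000 / (1000 × 9.81) = 50.04 m.
Total head at OW-9: h = z + ψ = 155.05 + 50.04 = 205.09 m.
Δh = h(OW-8) − h(OW-9) = 207.12 − 205.09 = 2.03 m.
Vertical separation Δz = 199.85 − 155.05 = 44.80 m.
|i_v| = |Δh| / Δz = 2.03 / 44.80 = 0.0453.
Head is higher in the shallow piezometer, so vertical flow is downward (recharge condition).

|i_v| ≈ 0.0453; vertical flow is downward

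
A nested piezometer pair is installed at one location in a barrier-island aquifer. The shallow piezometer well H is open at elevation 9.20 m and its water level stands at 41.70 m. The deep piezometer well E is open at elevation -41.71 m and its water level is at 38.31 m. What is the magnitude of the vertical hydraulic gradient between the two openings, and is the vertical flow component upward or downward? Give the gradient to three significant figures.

|i_v| ≈ 0.0666; vertical flow is downward

Total head at well H: h = 41.70 m (water level in the standpipe).
Total head at well E: h = 38.31 m.
Δh = h(well H) − h(well E) = 41.70 − 38.31 = 3.39 m.
Vertical separation Δz = 9.20 − (-41.71) = 50.91 m.
|i_v| = |Δh| / Δz = 3.39 / 50.91 = 0.0666.
Head is higher in the shallow piezometer, so vertical flow is downward (recharge condition).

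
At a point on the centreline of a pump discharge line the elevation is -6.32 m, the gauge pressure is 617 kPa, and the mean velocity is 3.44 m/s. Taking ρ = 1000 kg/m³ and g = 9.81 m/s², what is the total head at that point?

h ≈ 57.18 m

Pressure head ψ = P/(ρg) = 617×1000 / (1000 × 9.81) = 62.90 m.
Velocity head = v²/(2g) = 3.44² / (2 × 9.81) = 0.603 m.
h = z + ψ + v²/(2g) = -6.32 + 62.90 + 0.603 = 57.18 m.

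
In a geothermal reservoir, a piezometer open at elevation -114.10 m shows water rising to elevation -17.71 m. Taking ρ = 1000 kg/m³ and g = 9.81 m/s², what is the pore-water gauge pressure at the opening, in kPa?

Pressure head ψ = h − z = -17.71 − (-114.10) = 96.39 m.
P = ρgψ = 1000 × 9.81 × 96.39 = 945586 Pa ≈ 946 kPa.

P ≈ 946 kPa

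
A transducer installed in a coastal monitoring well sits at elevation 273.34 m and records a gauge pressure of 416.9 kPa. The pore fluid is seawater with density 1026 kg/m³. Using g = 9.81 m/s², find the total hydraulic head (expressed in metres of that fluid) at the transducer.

ψ = P/(ρg) = 416.9×1000 / (1026 × 9.81) = 41.42 m.
h = z + ψ = 273.34 + 41.42 = 314.76 m.

h ≈ 314.76 m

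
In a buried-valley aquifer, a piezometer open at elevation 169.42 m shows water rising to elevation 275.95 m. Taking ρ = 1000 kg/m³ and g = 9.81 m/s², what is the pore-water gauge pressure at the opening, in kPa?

Pressure head ψ = h − z = 275.95 − 169.42 = 106.53 m.
P = ρgψ = 1000 × 9.81 × 106.53 = 1045059 Pa ≈ 1050 kPa.

P ≈ 1050 kPa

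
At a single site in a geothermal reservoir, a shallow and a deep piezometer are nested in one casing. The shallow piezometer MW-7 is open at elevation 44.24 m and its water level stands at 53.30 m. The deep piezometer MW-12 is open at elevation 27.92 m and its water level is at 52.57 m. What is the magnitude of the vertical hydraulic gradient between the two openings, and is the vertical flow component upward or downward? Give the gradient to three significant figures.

Total head at MW-7: h = 53.30 m (water level in the standpipe).
Total head at MW-12: h = 52.57 m.
Δh = h(MW-7) − h(MW-12) = 53.30 − 52.57 = 0.73 m.
Vertical separation Δz = 44.24 − 27.92 = 16.32 m.
|i_v| = |Δh| / Δz = 0.73 / 16.32 = 0.0447.
Head is higher in the shallow piezometer, so vertical flow is downward (recharge condition).

|i_v| ≈ 0.0447; vertical flow is downward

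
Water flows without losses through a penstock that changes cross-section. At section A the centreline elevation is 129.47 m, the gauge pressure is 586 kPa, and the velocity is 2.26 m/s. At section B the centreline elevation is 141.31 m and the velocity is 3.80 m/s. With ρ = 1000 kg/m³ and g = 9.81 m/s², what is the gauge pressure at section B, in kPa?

P₂ ≈ 465 kPa

Pressure head at A: ψ₁ = P₁/(ρg) = 586×1000 / (1000 × 9.81) = 59.73 m.
Velocity heads: v₁²/2g = 2.26²/19.62 = 0.260 m; v₂²/2g = 3.80²/19.62 = 0.736 m.
Total head H = z₁ + ψ₁ + v₁²/2g = 129.47 + 59.73 + 0.260 = 189.46 m.
ψ₂ = H − z₂ − v₂²/2g = 189.46 − 141.31 − 0.736 = 47.41 m.
P₂ = ρgψ₂ = 1000 × 9.81 × 47.41 ≈ 465 kPa.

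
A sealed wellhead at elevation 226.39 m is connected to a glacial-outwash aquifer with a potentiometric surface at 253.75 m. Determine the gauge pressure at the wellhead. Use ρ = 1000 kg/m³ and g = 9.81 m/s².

P ≈ 268 kPa

Head above the cap: Δh = 253.75 − 226.39 = 27.36 m.
P = ρgΔh = 1000 × 9.81 × 27.36 = 268402 Pa ≈ 268 kPa.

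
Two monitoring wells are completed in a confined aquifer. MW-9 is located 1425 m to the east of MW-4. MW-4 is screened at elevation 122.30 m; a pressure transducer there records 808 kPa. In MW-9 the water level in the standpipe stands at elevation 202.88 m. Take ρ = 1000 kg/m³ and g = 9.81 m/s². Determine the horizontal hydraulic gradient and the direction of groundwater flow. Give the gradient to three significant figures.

Pressure head at MW-4: ψ = P/(ρg) = 808×1000 / (1000 × 9.81) = 82.36 m.
Total head at MW-4: h = z + ψ = 122.30 + 82.36 = 204.66 m.
Total head at MW-9: h = 202.88 m (water level in the piezometer is the total head).
Head difference: h(MW-4) − h(MW-9) = 204.66 − 202.88 = 1.78 m.
Hydraulic gradient: i = |Δh| / L = 1.78 / 1425 = 0.00125.
Flow is from higher to lower head: from MW-4 toward MW-9, i.e. toward the east.

i ≈ 0.00125; groundwater flows toward the east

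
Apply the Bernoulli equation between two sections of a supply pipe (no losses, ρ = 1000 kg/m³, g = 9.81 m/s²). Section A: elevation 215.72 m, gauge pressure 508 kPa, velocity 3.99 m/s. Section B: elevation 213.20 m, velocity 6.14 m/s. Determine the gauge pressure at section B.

Pressure head at A: ψ₁ = P₁/(ρg) = 508×1000 / (1000 × 9.81) = 51.78 m.
Velocity heads: v₁²/2g = 3.99²/19.62 = 0.811 m; v₂²/2g = 6.14²/19.62 = 1.921 m.
Total head H = z₁ + ψ₁ + v₁²/2g = 215.72 + 51.78 + 0.811 = 268.31 m.
ψ₂ = H − z₂ − v₂²/2g = 268.31 − 213.20 − 1.921 = 53.19 m.
P₂ = ρgψ₂ = 1000 × 9.81 × 53.19 ≈ 522 kPa.

P₂ ≈ 522 kPa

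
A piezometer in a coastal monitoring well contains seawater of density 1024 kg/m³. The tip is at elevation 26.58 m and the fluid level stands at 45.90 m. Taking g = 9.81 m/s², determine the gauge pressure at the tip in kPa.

Pressure head ψ = h − z = 45.90 − 26.58 = 19.32 m.
P = ρgψ = 1024 × 9.81 × 19.32 = 194078 Pa ≈ 194 kPa.

P ≈ 194 kPa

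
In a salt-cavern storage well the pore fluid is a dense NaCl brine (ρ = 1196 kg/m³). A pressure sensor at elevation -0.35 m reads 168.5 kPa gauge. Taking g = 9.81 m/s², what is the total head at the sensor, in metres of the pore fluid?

ψ = P/(ρg) = 168.5×1000 / (1196 × 9.81) = 14.36 m.
h = z + ψ = -0.35 + 14.36 = 14.01 m.

h ≈ 14.01 m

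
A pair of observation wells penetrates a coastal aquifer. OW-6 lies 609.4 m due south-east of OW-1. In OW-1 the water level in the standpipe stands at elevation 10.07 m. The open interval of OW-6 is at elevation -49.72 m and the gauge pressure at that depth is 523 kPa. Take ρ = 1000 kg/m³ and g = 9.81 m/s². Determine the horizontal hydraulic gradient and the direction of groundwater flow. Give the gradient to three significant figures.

i ≈ 0.0106; groundwater flows toward the south-east

Total head at OW-1: h = 10.07 m (water level in the piezometer is the total head).
Pressure head at OW-6: ψ = P/(ρg) = 523×1000 / (1000 × 9.81) = 53.31 m.
Total head at OW-6: h = z + ψ = -49.72 + 53.31 = 3.59 m.
Head difference: h(OW-1) − h(OW-6) = 10.07 − 3.59 = 6.48 m.
Hydraulic gradient: i = |Δh| / L = 6.48 / 609.4 = 0.0106.
Flow is from higher to lower head: from OW-1 toward OW-6, i.e. toward the south-east.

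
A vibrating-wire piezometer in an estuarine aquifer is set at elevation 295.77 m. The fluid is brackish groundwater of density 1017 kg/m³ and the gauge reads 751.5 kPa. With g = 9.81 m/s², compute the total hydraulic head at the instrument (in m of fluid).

h ≈ 371.09 m

ψ = P/(ρg) = 751.5×1000 / (1017 × 9.81) = 75.32 m.
h = z + ψ = 295.77 + 75.32 = 371.09 m.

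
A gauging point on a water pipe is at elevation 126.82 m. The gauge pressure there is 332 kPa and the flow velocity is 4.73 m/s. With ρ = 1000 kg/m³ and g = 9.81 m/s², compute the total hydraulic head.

h ≈ 161.80 m

Pressure head ψ = P/(ρg) = 332×1000 / (1000 × 9.81) = 33.84 m.
Velocity head = v²/(2g) = 4.73² / (2 × 9.81) = 1.140 m.
h = z + ψ + v²/(2g) = 126.82 + 33.84 + 1.140 = 161.80 m.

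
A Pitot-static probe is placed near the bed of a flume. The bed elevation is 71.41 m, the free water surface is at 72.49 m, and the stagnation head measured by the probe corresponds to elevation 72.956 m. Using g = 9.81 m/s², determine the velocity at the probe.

v ≈ 3.02 m/s

Near the bed, under hydrostatic conditions, the piezometric head (z + ψ) equals the free-surface elevation, 72.49 m.
Velocity head = total − piezometric = 72.956 − 72.49 = 0.466 m.
v = √(2g·h_v) = √(2 × 9.81 × 0.466) = 3.02 m/s.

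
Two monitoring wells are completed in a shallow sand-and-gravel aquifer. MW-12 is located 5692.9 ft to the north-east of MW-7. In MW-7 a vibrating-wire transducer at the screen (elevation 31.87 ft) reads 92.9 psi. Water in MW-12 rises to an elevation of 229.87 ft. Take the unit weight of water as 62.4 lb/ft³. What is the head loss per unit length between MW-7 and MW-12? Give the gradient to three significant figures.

i ≈ 0.00288 ft/ft

Pressure head at MW-7: ψ = 144·P/γ = 144 × 92.9 / 62.4 = 214.38 ft.
Total head at MW-7: h = z + ψ = 31.87 + 214.38 = 246.25 ft.
Total head at MW-12: h = 229.87 ft (water level in the piezometer is the total head).
Head difference: h(MW-7) − h(MW-12) = 246.25 − 229.87 = 16.38 ft.
Hydraulic gradient: i = |Δh| / L = 16.38 / 5692.9 = 0.00288.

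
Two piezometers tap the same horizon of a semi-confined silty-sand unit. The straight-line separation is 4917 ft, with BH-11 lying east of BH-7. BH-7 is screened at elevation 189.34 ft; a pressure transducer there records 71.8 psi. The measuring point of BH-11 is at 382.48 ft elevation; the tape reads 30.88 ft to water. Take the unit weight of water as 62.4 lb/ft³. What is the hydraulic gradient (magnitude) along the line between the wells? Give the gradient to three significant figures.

Pressure head at BH-7: ψ = 144·P/γ = 144 × 71.8 / 62.4 = 165.69 ft.
Total head at BH-7: h = z + ψ = 189.34 + 165.69 = 355.03 ft.
Total head at BH-11: h = 382.48 − 30.88 = 351.60 ft.
Head difference: h(BH-7) − h(BH-11) = 355.03 − 351.60 = 3.43 ft.
Hydraulic gradient: i = |Δh| / L = 3.43 / 4917 = 0.000698.

i ≈ 0.000698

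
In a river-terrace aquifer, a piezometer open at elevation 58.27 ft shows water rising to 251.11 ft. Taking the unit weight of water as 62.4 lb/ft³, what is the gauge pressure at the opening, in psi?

Pressure head ψ = h − z = 251.11 − 58.27 = 192.84 ft.
P = γ·ψ / 144 = 62.4 × 192.84 / 144 = 83.6 psi.

P ≈ 83.6 psi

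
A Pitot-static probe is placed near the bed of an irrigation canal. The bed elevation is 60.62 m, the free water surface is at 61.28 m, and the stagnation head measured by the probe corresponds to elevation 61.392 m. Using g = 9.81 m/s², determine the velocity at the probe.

Near the bed, under hydrostatic conditions, the piezometric head (z + ψ) equals the free-surface elevation, 61.28 m.
Velocity head = total − piezometric = 61.392 − 61.28 = 0.112 m.
v = √(2g·h_v) = √(2 × 9.81 × 0.112) = 1.48 m/s.

v ≈ 1.48 m/s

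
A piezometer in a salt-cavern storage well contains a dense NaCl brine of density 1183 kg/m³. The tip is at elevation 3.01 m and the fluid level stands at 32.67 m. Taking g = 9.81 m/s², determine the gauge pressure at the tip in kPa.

Pressure head ψ = h − z = 32.67 − 3.01 = 29.66 m.
P = ρgψ = 1183 × 9.81 × 29.66 = 344211 Pa ≈ 344 kPa.

P ≈ 344 kPa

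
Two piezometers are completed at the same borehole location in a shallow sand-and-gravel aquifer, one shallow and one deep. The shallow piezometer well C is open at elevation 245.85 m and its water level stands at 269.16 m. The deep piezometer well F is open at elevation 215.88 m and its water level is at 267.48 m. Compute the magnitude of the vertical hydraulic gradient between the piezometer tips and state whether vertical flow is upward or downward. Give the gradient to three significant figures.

Total head at well C: h = 269.16 m (water level in the standpipe).
Total head at well F: h = 267.48 m.
Δh = h(well C) − h(well F) = 269.16 − 267.48 = 1.68 m.
Vertical separation Δz = 245.85 − 215.88 = 29.97 m.
|i_v| = |Δh| / Δz = 1.68 / 29.97 = 0.0561.
Head is higher in the shallow piezometer, so vertical flow is downward (recharge condition).

|i_v| ≈ 0.0561; vertical flow is downward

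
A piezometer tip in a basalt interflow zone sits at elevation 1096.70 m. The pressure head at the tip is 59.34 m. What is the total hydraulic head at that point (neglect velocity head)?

h = z + ψ = 1096.70 + 59.34 = 1156.04 m.

h ≈ 1156.04 m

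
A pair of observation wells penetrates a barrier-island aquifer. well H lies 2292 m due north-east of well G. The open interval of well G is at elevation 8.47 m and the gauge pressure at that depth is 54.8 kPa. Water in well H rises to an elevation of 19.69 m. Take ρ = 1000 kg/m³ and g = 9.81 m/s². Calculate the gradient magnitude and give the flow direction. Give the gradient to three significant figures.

i ≈ 0.00246; groundwater flows toward the south-west

Pressure head at well G: ψ = P/(ρg) = 54.8×1000 / (1000 × 9.81) = 5.59 m.
Total head at well G: h = z + ψ = 8.47 + 5.59 = 14.06 m.
Total head at well H: h = 19.69 m (water level in the piezometer is the total head).
Head difference: h(well G) − h(well H) = 14.06 − 19.69 = -5.63 m.
Hydraulic gradient: i = |Δh| / L = 5.63 / 2292 = 0.00246.
Flow is from higher to lower head: from well H toward well G, i.e. toward the south-west.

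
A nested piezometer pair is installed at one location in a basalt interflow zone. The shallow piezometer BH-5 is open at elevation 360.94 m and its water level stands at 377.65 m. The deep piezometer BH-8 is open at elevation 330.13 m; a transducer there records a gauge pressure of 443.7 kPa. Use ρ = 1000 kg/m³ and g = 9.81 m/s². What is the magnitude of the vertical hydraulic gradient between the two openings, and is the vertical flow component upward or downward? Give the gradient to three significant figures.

Total head at BH-5: h = 377.65 m (water level in the standpipe).
Pressure head at BH-8: ψ = P/(ρg) = 443.7×1000 / (1000 × 9.81) = 45.23 m.
Total head at BH-8: h = z + ψ = 330.13 + 45.23 = 375.36 m.
Δh = h(BH-5) − h(BH-8) = 377.65 − 375.36 = 2.29 m.
Vertical separation Δz = 360.94 − 330.13 = 30.81 m.
|i_v| = |Δh| / Δz = 2.29 / 30.81 = 0.0743.
Head is higher in the shallow piezometer, so vertical flow is downward (recharge condition).

|i_v| ≈ 0.0743; vertical flow is downward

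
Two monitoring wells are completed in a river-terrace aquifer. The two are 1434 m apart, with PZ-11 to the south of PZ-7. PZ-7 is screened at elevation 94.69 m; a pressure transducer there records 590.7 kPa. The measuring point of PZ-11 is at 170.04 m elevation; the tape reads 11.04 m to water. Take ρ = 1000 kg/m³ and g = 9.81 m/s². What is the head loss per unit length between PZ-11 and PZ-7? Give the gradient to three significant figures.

i ≈ 0.00286 m/m

Pressure head at PZ-7: ψ = P/(ρg) = 590.7×1000 / (1000 × 9.81) = 60.21 m.
Total head at PZ-7: h = z + ψ = 94.69 + 60.21 = 154.90 m.
Total head at PZ-11: h = 170.04 − 11.04 = 159.00 m.
Head difference: h(PZ-7) − h(PZ-11) = 154.90 − 159.00 = -4.10 m.
Hydraulic gradient: i = |Δh| / L = 4.10 / 1434 = 0.00286.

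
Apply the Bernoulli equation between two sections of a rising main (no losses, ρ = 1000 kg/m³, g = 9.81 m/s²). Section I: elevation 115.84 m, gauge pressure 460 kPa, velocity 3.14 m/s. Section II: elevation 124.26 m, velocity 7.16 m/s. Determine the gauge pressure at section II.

Pressure head at I: ψ₁ = P₁/(ρg) = 460×1000 / (1000 × 9.81) = 46.89 m.
Velocity heads: v₁²/2g = 3.14²/19.62 = 0.503 m; v₂²/2g = 7.16²/19.62 = 2.613 m.
Total head H = z₁ + ψ₁ + v₁²/2g = 115.84 + 46.89 + 0.503 = 163.23 m.
ψ₂ = H − z₂ − v₂²/2g = 163.23 − 124.26 − 2.613 = 36.36 m.
P₂ = ρgψ₂ = 1000 × 9.81 × 36.36 ≈ 357 kPa.

P₂ ≈ 357 kPa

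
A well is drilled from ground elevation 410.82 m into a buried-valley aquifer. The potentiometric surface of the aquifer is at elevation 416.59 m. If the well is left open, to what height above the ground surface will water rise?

≈ 5.77 m above ground

Water rises to the potentiometric surface, so the rise above ground = 416.59 − 410.82 = 5.77 m.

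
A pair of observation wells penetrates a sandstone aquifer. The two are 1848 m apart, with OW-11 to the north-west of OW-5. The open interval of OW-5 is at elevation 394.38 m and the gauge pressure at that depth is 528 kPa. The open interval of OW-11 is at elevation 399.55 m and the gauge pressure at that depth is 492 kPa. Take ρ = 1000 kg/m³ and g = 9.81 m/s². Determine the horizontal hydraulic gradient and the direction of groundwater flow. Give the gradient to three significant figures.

Pressure head at OW-5: ψ = P/(ρg) = 528×1000 / (1000 × 9.81) = 53.82 m.
Total head at OW-5: h = z + ψ = 394.38 + 53.82 = 448.20 m.
Pressure head at OW-11: ψ = P/(ρg) = 492×1000 / (1000 × 9.81) = 50.15 m.
Total head at OW-11: h = z + ψ = 399.55 + 50.15 = 449.70 m.
Head difference: h(OW-5) − h(OW-11) = 448.20 − 449.70 = -1.50 m.
Hydraulic gradient: i = |Δh| / L = 1.50 / 1848 = 0.000812.
Flow is from higher to lower head: from OW-11 toward OW-5, i.e. toward the south-east.

i ≈ 0.000812; groundwater flows toward the south-east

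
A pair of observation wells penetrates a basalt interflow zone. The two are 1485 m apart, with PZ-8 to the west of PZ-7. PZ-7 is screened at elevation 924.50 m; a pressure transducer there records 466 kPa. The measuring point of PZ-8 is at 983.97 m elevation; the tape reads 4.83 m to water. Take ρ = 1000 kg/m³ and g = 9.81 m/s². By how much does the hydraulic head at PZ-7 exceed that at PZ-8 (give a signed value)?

Δh ≈ -7.14 m

Pressure head at PZ-7: ψ = P/(ρg) = 466×1000 / (1000 × 9.81) = 47.50 m.
Total head at PZ-7: h = z + ψ = 924.50 + 47.50 = 972.00 m.
Total head at PZ-8: h = 983.97 − 4.83 = 979.14 m.
Head difference: h(PZ-7) − h(PZ-8) = 972.00 − 979.14 = -7.14 m.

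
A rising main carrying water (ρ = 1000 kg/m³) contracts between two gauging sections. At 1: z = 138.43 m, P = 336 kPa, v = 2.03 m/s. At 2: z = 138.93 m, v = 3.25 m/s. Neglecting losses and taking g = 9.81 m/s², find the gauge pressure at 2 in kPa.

P₂ ≈ 328 kPa

Pressure head at 1: ψ₁ = P₁/(ρg) = 336×1000 / (1000 × 9.81) = 34.25 m.
Velocity heads: v₁²/2g = 2.03²/19.62 = 0.210 m; v₂²/2g = 3.25²/19.62 = 0.538 m.
Total head H = z₁ + ψ₁ + v₁²/2g = 138.43 + 34.25 + 0.210 = 172.89 m.
ψ₂ = H − z₂ − v₂²/2g = 172.89 − 138.93 − 0.538 = 33.42 m.
P₂ = ρgψ₂ = 1000 × 9.81 × 33.42 ≈ 328 kPa.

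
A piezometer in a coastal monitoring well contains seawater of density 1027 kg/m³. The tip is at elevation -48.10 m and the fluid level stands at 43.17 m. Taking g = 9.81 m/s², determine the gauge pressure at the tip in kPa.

Pressure head ψ = h − z = 43.17 − (-48.10) = 91.27 m.
P = ρgψ = 1027 × 9.81 × 91.27 = 919533 Pa ≈ 920 kPa.

P ≈ 920 kPa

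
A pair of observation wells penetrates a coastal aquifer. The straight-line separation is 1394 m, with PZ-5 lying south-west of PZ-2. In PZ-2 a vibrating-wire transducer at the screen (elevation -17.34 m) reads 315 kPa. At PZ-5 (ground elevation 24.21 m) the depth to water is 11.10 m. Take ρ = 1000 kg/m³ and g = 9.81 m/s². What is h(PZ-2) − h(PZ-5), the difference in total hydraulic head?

Δh ≈ 1.66 m

Pressure head at PZ-2: ψ = P/(ρg) = 315×1000 / (1000 × 9.81) = 32.11 m.
Total head at PZ-2: h = z + ψ = -17.34 + 32.11 = 14.77 m.
Total head at PZ-5: h = 24.21 − 11.10 = 13.11 m.
Head difference: h(PZ-2) − h(PZ-5) = 14.77 − 13.11 = 1.66 m.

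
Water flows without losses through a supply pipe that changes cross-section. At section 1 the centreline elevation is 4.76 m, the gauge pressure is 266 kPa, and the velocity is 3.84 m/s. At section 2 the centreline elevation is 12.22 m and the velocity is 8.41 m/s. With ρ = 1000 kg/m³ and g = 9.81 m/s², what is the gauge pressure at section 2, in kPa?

P₂ ≈ 165 kPa

Pressure head at 1: ψ₁ = P₁/(ρg) = 266×1000 / (1000 × 9.81) = 27.12 m.
Velocity heads: v₁²/2g = 3.84²/19.62 = 0.752 m; v₂²/2g = 8.41²/19.62 = 3.605 m.
Total head H = z₁ + ψ₁ + v₁²/2g = 4.76 + 27.12 + 0.752 = 32.63 m.
ψ₂ = H − z₂ − v₂²/2g = 32.63 − 12.22 − 3.605 = 16.81 m.
P₂ = ρgψ₂ = 1000 × 9.81 × 16.81 ≈ 165 kPa.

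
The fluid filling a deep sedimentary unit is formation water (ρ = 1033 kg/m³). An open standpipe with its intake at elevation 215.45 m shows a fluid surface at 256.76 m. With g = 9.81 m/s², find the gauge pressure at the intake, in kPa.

Pressure head ψ = h − z = 256.76 − 215.45 = 41.31 m.
P = ρgψ = 1033 × 9.81 × 41.31 = 418624 Pa ≈ 419 kPa.

P ≈ 419 kPa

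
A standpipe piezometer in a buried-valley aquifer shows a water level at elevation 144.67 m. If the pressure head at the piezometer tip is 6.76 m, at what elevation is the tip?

z ≈ 137.91 m

z = h − ψ = 144.67 − 6.76 = 137.91 m.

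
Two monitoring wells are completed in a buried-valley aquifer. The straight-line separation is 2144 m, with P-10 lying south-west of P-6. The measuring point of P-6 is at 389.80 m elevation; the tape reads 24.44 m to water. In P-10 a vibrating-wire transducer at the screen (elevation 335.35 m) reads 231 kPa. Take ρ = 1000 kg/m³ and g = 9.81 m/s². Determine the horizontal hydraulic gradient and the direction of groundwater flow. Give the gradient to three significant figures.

Total head at P-6: h = 389.80 − 24.44 = 365.36 m.
Pressure head at P-10: ψ = P/(ρg) = 231×1000 / (1000 × 9.81) = 23.55 m.
Total head at P-10: h = z + ψ = 335.35 + 23.55 = 358.90 m.
Head difference: h(P-6) − h(P-10) = 365.36 − 358.90 = 6.46 m.
Hydraulic gradient: i = |Δh| / L = 6.46 / 2144 = 0.00301.
Flow is from higher to lower head: from P-6 toward P-10, i.e. toward the south-west.

i ≈ 0.00301; groundwater flows toward the south-west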